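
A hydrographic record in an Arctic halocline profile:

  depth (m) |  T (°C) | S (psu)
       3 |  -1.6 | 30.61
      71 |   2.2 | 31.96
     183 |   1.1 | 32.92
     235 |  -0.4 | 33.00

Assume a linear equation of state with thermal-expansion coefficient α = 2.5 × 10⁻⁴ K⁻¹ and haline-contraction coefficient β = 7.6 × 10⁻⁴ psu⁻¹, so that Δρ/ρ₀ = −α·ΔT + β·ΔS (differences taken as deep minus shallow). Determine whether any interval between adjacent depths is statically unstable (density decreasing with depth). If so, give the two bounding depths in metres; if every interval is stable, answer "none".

none

Evaluate Δρ/ρ₀ = −αΔT + βΔS across each adjacent pair:
  3–71 m: −αΔT+βΔS = −(2.5 × 10⁻⁴)(+3.8)+(7.6 × 10⁻⁴)(+1.35) = 7.6 × 10⁻⁵ → stable
  71–183 m: −αΔT+βΔS = −(2.5 × 10⁻⁴)(-1.1)+(7.6 × 10⁻⁴)(+0.96) = 1.0 × 10⁻³ → stable
  183–235 m: −αΔT+βΔS = −(2.5 × 10⁻⁴)(-1.5)+(7.6 × 10⁻⁴)(+0.08) = 4.4 × 10⁻⁴ → stable
Every interval has Δρ > 0: the column is stably stratified throughout.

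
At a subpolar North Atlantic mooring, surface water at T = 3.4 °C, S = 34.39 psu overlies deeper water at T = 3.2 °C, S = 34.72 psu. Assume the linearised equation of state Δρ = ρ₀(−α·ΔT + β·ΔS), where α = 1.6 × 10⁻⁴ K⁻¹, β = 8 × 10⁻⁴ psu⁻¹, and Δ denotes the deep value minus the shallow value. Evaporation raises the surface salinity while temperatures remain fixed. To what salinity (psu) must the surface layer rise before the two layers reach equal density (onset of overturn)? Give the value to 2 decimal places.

Neutral buoyancy requires −α(T_deep − T_surf) + β(S_deep − S_surf′) = 0.
S_surf′ = S_deep − (α/β)·ΔT = 34.72 − (1.6 × 10⁻⁴/8 × 10⁻⁴)·(-0.2) = 34.7600 psu.
Increase required: 34.7600 − 34.39 = 0.3700 psu.

34.76 psu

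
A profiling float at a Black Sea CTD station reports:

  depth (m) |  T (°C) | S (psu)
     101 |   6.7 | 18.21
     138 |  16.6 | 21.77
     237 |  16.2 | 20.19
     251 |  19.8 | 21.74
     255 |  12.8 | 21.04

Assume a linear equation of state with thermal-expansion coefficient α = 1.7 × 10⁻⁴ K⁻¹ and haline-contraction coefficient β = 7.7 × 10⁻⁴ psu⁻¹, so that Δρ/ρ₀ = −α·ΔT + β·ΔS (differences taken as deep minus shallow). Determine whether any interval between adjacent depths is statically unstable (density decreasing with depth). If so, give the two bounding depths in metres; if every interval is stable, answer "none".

Evaluate Δρ/ρ₀ = −αΔT + βΔS across each adjacent pair:
  101–138 m: −αΔT+βΔS = −(1.7 × 10⁻⁴)(+9.9)+(7.7 × 10⁻⁴)(+3.56) = 1.1 × 10⁻³ → stable
  138–237 m: −αΔT+βΔS = −(1.7 × 10⁻⁴)(-0.4)+(7.7 × 10⁻⁴)(-1.58) = -1.1 × 10⁻³ → UNSTABLE
  237–251 m: −αΔT+βΔS = −(1.7 × 10⁻⁴)(+3.6)+(7.7 × 10⁻⁴)(+1.55) = 5.8 × 10⁻⁴ → stable
  251–255 m: −αΔT+βΔS = −(1.7 × 10⁻⁴)(-7.0)+(7.7 × 10⁻⁴)(-0.70) = 6.5 × 10⁻⁴ → stable
The 138–237 m interval has Δρ < 0: lighter water underlies denser water.

138–237 m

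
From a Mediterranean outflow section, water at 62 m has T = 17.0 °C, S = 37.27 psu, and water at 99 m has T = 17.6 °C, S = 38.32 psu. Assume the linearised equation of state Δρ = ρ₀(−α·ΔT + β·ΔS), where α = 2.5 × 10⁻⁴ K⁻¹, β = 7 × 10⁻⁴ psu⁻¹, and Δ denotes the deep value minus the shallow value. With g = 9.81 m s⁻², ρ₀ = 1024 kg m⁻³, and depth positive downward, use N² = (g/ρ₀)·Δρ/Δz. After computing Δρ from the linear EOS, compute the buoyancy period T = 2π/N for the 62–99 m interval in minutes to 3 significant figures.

ΔT = +0.6 K, ΔS = +1.05 psu (deep − shallow).
Δρ/ρ₀ = −αΔT + βΔS = -1.50 × 10⁻⁴ + 7.35 × 10⁻⁴ = 5.85 × 10⁻⁴, so Δρ ≈ 0.5990 kg m⁻³.
N² = (g/ρ₀)·Δρ/Δz = g·(Δρ/ρ₀)/Δz = 9.81 × 5.85 × 10⁻⁴ / 37 = 1.5510 × 10⁻⁴ s⁻².
N = √(1.5510 × 10⁻⁴) = 0.012454 rad s⁻¹ → T = 2π/N = 504.51 s = 8.4085 min ≈ 8.41 min.

8.41 min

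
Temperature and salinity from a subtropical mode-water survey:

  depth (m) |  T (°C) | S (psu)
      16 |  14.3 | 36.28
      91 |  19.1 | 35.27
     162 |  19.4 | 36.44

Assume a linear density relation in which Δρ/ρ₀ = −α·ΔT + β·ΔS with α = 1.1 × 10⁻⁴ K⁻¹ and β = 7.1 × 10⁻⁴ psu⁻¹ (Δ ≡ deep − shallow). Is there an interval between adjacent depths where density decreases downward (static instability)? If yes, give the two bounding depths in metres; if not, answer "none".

Evaluate Δρ/ρ₀ = −αΔT + βΔS across each adjacent pair:
  16–91 m: −αΔT+βΔS = −(1.1 × 10⁻⁴)(+4.8)+(7.1 × 10⁻⁴)(-1.01) = -1.2 × 10⁻³ → UNSTABLE
  91–162 m: −αΔT+βΔS = −(1.1 × 10⁻⁴)(+0.3)+(7.1 × 10⁻⁴)(+1.17) = 8.0 × 10⁻⁴ → stable
The 16–91 m interval has Δρ < 0: lighter water underlies denser water.

16–91 m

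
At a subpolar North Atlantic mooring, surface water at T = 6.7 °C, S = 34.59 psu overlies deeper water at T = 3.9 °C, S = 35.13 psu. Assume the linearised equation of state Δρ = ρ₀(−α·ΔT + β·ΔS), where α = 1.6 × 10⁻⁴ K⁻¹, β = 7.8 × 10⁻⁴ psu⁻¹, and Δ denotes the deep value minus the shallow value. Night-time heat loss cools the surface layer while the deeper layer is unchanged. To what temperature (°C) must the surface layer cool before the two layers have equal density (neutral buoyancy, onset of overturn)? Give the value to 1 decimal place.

Neutral buoyancy requires Δρ = 0, i.e. −α(T_deep − T_surf′) + β(S_deep − S_surf) = 0.
T_surf′ = T_deep − (β/α)·ΔS = 3.9 − (7.8 × 10⁻⁴/1.6 × 10⁻⁴)·(+0.54) = 1.268 °C.
Cooling required: 6.7 − (1.268) = 5.432 °C.

1.3 °C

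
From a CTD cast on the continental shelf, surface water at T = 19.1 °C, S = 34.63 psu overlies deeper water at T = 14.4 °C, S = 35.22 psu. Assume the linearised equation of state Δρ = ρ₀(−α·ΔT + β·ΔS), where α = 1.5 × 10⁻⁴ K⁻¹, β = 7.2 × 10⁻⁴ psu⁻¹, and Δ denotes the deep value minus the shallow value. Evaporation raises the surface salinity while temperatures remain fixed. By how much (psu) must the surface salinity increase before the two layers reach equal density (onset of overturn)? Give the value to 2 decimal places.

1.57 psu

Neutral buoyancy requires −α(T_deep − T_surf) + β(S_deep − S_surf′) = 0.
S_surf′ = S_deep − (α/β)·ΔT = 35.22 − (1.5 × 10⁻⁴/7.2 × 10⁻⁴)·(-4.7) = 36.1992 psu.
Increase required: 36.1992 − 34.63 = 1.5692 psu.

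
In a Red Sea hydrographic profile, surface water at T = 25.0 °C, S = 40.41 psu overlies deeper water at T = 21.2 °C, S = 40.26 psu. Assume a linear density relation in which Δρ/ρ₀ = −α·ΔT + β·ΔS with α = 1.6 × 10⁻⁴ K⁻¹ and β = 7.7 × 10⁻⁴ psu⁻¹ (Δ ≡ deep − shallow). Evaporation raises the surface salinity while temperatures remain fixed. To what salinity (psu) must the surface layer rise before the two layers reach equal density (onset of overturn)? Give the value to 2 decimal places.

Neutral buoyancy requires −α(T_deep − T_surf) + β(S_deep − S_surf′) = 0.
S_surf′ = S_deep − (α/β)·ΔT = 40.26 − (1.6 × 10⁻⁴/7.7 × 10⁻⁴)·(-3.8) = 41.0496 psu.
Increase required: 41.0496 − 40.41 = 0.6396 psu.

41.05 psu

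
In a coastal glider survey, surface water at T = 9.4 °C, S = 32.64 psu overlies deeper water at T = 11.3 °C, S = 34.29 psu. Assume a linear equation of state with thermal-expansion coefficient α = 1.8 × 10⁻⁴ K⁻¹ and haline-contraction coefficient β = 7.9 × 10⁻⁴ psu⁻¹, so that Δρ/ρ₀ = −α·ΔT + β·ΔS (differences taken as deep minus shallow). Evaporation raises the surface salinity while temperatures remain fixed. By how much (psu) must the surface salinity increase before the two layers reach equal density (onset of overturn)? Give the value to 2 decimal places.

1.22 psu

Neutral buoyancy requires −α(T_deep − T_surf) + β(S_deep − S_surf′) = 0.
S_surf′ = S_deep − (α/β)·ΔT = 34.29 − (1.8 × 10⁻⁴/7.9 × 10⁻⁴)·(+1.9) = 33.8571 psu.
Increase required: 33.8571 − 32.64 = 1.2171 psu.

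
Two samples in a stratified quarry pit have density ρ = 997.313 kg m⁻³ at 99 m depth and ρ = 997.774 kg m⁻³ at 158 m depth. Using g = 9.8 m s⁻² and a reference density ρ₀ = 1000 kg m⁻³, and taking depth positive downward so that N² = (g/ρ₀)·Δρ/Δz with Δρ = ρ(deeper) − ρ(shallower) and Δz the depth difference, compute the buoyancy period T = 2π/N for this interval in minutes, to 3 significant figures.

Δρ = 997.774 − 997.313 = 0.461 kg m⁻³ over Δz = 158 − 99 = 59 m.
N² = (9.8/1000) × (0.461/59) = 7.6573 × 10⁻⁵ s⁻².
N = √(7.6573 × 10⁻⁵) = 8.7506 × 10⁻³ rad s⁻¹, so T = 2π/N = 718.03 s = 11.967 min ≈ 12.0 min.

12.0 min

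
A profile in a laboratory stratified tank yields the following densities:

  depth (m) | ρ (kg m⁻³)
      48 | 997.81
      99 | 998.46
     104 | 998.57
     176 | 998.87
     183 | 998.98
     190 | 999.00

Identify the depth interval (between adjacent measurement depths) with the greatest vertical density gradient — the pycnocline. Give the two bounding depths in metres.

99–104 m

Compute the density gradient over each adjacent pair:
  48–99 m: Δρ/Δz = 0.65/51 = 0.013 kg m⁻⁴
  99–104 m: Δρ/Δz = 0.11/5 = 0.022 kg m⁻⁴
  104–176 m: Δρ/Δz = 0.30/72 = 4.2 × 10⁻³ kg m⁻⁴
  176–183 m: Δρ/Δz = 0.11/7 = 0.016 kg m⁻⁴
  183–190 m: Δρ/Δz = 0.02/7 = 2.9 × 10⁻³ kg m⁻⁴
The largest gradient is in the 99–104 m interval — the pycnocline.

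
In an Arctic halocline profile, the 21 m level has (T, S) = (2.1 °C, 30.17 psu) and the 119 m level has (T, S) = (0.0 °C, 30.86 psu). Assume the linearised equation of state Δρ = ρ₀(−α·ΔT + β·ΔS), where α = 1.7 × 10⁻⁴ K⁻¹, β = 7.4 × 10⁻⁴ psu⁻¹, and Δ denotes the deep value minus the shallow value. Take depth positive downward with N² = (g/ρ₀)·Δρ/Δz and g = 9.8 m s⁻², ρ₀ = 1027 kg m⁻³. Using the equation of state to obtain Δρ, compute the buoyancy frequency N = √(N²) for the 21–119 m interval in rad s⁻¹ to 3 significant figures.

ΔT = -2.1 K, ΔS = +0.69 psu (deep − shallow).
Δρ/ρ₀ = −αΔT + βΔS = 3.57 × 10⁻⁴ + 5.106 × 10⁻⁴ = 8.676 × 10⁻⁴, so Δρ ≈ 0.8910 kg m⁻³.
N² = (g/ρ₀)·Δρ/Δz = g·(Δρ/ρ₀)/Δz = 9.8 × 8.676 × 10⁻⁴ / 98 = 8.6760 × 10⁻⁵ s⁻².
N = √(8.6760 × 10⁻⁵) = 9.3145 × 10⁻³ rad s⁻¹ ≈ 9.31 × 10⁻³ rad s⁻¹.

9.31 × 10⁻³ rad s⁻¹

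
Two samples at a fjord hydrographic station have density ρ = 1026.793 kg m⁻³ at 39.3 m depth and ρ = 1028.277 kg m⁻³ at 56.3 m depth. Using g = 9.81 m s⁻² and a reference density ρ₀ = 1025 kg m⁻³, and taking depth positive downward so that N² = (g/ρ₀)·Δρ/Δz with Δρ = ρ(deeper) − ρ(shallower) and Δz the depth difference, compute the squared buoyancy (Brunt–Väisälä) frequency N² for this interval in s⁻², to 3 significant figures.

8.35 × 10⁻⁴ s⁻²

Δρ = 1028.277 − 1026.793 = 1.484 kg m⁻³ over Δz = 56.3 − 39.3 = 17 m.
N² = (9.81/1025) × (1.484/17) = 8.3547 × 10⁻⁴ s⁻² ≈ 8.35 × 10⁻⁴ s⁻².
Since Δρ > 0 the layer is stably stratified.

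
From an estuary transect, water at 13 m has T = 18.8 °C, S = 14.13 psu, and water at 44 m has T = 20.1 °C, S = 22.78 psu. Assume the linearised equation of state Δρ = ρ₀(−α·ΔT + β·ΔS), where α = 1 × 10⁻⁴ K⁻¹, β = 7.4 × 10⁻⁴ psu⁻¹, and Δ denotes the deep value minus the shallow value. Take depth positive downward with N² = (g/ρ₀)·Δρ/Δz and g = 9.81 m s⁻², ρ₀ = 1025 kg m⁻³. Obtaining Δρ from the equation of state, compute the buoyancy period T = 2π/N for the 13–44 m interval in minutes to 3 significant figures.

2.35 min

ΔT = +1.3 K, ΔS = +8.65 psu (deep − shallow).
Δρ/ρ₀ = −αΔT + βΔS = -1.30 × 10⁻⁴ + 6.401 × 10⁻³ = 6.271 × 10⁻³, so Δρ ≈ 6.428 kg m⁻³.
N² = (g/ρ₀)·Δρ/Δz = g·(Δρ/ρ₀)/Δz = 9.81 × 6.271 × 10⁻³ / 31 = 1.9845 × 10⁻³ s⁻².
N = √(1.9845 × 10⁻³) = 0.044548 rad s⁻¹ → T = 2π/N = 141.04 s = 2.3507 min ≈ 2.35 min.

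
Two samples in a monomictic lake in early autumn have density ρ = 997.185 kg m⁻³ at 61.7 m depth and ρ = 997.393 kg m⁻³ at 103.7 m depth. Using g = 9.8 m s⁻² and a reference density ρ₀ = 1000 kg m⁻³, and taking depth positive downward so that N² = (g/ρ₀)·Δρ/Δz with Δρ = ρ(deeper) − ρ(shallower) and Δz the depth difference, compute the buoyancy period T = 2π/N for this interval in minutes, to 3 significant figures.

Δρ = 997.393 − 997.185 = 0.208 kg m⁻³ over Δz = 103.7 − 61.7 = 42 m.
N² = (9.8/1000) × (0.208/42) = 4.8533 × 10⁻⁵ s⁻².
N = √(4.8533 × 10⁻⁵) = 6.9666 × 10⁻³ rad s⁻¹, so T = 2π/N = 901.90 s = 15.032 min ≈ 15.0 min.

15.0 min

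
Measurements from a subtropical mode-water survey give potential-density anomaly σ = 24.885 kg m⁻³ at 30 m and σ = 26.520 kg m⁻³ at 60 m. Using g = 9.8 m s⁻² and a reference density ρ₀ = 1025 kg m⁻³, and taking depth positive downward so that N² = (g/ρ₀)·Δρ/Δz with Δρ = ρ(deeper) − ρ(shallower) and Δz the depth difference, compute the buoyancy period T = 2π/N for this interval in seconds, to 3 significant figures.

275 s

Δρ = 1026.520 − 1024.885 = 1.635 kg m⁻³ over Δz = 60 − 30 = 30 m.
N² = (9.8/1025) × (1.635/30) = 5.2107 × 10⁻⁴ s⁻².
N = √(5.2107 × 10⁻⁴) = 0.022827 rad s⁻¹, so T = 2π/N = 275.25 s ≈ 275 s.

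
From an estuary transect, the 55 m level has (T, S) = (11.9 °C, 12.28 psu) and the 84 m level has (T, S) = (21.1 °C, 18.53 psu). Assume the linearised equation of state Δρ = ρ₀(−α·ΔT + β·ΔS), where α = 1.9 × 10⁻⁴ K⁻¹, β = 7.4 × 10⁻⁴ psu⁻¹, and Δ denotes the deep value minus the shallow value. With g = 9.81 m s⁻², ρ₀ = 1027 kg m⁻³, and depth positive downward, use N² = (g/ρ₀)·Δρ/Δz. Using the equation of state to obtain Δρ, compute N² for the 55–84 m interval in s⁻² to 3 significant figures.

9.73 × 10⁻⁴ s⁻²

ΔT = +9.2 K, ΔS = +6.25 psu (deep − shallow).
Δρ/ρ₀ = −αΔT + βΔS = -1.748 × 10⁻³ + 4.625 × 10⁻³ = 2.877 × 10⁻³, so Δρ ≈ 2.955 kg m⁻³.
N² = (g/ρ₀)·Δρ/Δz = g·(Δρ/ρ₀)/Δz = 9.81 × 2.877 × 10⁻³ / 29 = 9.7322 × 10⁻⁴ s⁻² ≈ 9.73 × 10⁻⁴ s⁻².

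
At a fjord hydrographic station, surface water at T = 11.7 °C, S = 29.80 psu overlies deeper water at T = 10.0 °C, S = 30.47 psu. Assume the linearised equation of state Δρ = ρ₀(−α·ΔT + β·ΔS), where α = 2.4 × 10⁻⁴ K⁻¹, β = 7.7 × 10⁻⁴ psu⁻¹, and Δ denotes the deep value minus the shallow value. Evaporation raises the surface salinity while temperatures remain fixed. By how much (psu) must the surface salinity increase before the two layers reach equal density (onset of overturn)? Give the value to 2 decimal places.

Neutral buoyancy requires −α(T_deep − T_surf) + β(S_deep − S_surf′) = 0.
S_surf′ = S_deep − (α/β)·ΔT = 30.47 − (2.4 × 10⁻⁴/7.7 × 10⁻⁴)·(-1.7) = 30.9999 psu.
Increase required: 30.9999 − 29.80 = 1.1999 psu.

1.20 psu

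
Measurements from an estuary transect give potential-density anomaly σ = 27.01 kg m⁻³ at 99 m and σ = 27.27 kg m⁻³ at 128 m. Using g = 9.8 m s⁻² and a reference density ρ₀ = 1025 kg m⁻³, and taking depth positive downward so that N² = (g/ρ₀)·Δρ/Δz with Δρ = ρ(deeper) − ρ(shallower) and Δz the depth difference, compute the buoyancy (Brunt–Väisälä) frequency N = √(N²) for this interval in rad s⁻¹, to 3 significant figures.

Δρ = 1027.27 − 1027.01 = 0.26 kg m⁻³ over Δz = 128 − 99 = 29 m.
N² = (9.8/1025) × (0.26/29) = 8.5719 × 10⁻⁵ s⁻².
N = √(8.5719 × 10⁻⁵) = 9.2585 × 10⁻³ rad s⁻¹ ≈ 9.26 × 10⁻³ rad s⁻¹.
Since Δρ > 0 the layer is stably stratified.

9.26 × 10⁻³ rad s⁻¹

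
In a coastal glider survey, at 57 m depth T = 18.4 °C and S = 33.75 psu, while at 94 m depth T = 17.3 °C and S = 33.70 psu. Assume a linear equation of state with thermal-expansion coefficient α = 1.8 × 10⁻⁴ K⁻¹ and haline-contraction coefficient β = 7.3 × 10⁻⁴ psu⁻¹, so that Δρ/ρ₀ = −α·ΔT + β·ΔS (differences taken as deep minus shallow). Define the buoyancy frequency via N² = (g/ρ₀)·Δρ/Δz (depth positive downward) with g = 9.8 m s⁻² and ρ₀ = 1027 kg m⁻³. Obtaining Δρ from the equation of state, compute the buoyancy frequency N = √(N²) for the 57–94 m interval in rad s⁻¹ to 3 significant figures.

ΔT = -1.1 K, ΔS = -0.05 psu (deep − shallow).
Δρ/ρ₀ = −αΔT + βΔS = 1.98 × 10⁻⁴ − 3.65 × 10⁻⁵ = 1.615 × 10⁻⁴, so Δρ ≈ 0.1659 kg m⁻³.
N² = (g/ρ₀)·Δρ/Δz = g·(Δρ/ρ₀)/Δz = 9.8 × 1.615 × 10⁻⁴ / 37 = 4.2776 × 10⁻⁵ s⁻².
N = √(4.2776 × 10⁻⁵) = 6.5403 × 10⁻³ rad s⁻¹ ≈ 6.54 × 10⁻³ rad s⁻¹.

6.54 × 10⁻³ rad s⁻¹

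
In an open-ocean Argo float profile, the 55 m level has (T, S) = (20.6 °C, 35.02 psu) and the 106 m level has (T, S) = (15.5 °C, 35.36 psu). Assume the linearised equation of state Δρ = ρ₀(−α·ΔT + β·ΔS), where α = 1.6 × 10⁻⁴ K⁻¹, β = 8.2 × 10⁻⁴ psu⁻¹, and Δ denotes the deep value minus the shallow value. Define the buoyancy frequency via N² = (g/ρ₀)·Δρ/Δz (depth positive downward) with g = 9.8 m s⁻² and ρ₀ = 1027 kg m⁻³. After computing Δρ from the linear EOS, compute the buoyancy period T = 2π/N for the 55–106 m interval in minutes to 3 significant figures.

7.22 min

ΔT = -5.1 K, ΔS = +0.34 psu (deep − shallow).
Δρ/ρ₀ = −αΔT + βΔS = 8.16 × 10⁻⁴ + 2.788 × 10⁻⁴ = 1.0948 × 10⁻³, so Δρ ≈ 1.124 kg m⁻³.
N² = (g/ρ₀)·Δρ/Δz = g·(Δρ/ρ₀)/Δz = 9.8 × 1.0948 × 10⁻³ / 51 = 2.1037 × 10⁻⁴ s⁻².
N = √(2.1037 × 10⁻⁴) = 0.014504 rad s⁻¹ → T = 2π/N = 433.20 s = 7.2200 min ≈ 7.22 min.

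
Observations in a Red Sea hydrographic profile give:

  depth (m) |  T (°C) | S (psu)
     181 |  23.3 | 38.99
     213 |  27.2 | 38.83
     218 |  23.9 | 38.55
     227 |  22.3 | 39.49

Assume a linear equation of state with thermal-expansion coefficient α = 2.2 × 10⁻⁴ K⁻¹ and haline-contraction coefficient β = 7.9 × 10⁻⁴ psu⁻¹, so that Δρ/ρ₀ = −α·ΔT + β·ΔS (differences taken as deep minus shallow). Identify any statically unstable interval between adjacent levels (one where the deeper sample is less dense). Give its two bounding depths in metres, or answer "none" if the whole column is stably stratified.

Evaluate Δρ/ρ₀ = −αΔT + βΔS across each adjacent pair:
  181–213 m: −αΔT+βΔS = −(2.2 × 10⁻⁴)(+3.9)+(7.9 × 10⁻⁴)(-0.16) = -9.8 × 10⁻⁴ → UNSTABLE
  213–218 m: −αΔT+βΔS = −(2.2 × 10⁻⁴)(-3.3)+(7.9 × 10⁻⁴)(-0.28) = 5.0 × 10⁻⁴ → stable
  218–227 m: −αΔT+βΔS = −(2.2 × 10⁻⁴)(-1.6)+(7.9 × 10⁻⁴)(+0.94) = 1.1 × 10⁻³ → stable
The 181–213 m interval has Δρ < 0: lighter water underlies denser water.

181–213 m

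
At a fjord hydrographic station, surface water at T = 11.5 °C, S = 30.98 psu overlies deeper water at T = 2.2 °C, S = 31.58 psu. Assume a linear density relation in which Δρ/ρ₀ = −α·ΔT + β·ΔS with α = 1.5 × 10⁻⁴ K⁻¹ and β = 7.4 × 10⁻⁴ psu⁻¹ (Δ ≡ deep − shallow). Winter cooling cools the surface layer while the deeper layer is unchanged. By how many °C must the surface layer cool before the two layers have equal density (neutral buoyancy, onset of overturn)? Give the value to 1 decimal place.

12.3 °C

Neutral buoyancy requires Δρ = 0, i.e. −α(T_deep − T_surf′) + β(S_deep − S_surf) = 0.
T_surf′ = T_deep − (β/α)·ΔS = 2.2 − (7.4 × 10⁻⁴/1.5 × 10⁻⁴)·(+0.60) = -0.760 °C.
Cooling required: 11.5 − (-0.760) = 12.260 °C.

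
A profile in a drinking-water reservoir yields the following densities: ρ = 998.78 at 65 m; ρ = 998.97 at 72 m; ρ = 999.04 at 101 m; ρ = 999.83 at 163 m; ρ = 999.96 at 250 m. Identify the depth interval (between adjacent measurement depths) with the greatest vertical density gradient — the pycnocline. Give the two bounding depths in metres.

Compute the density gradient over each adjacent pair:
  65–72 m: Δρ/Δz = 0.19/7 = 0.027 kg m⁻⁴
  72–101 m: Δρ/Δz = 0.07/29 = 2.4 × 10⁻³ kg m⁻⁴
  101–163 m: Δρ/Δz = 0.79/62 = 0.013 kg m⁻⁴
  163–250 m: Δρ/Δz = 0.13/87 = 1.5 × 10⁻³ kg m⁻⁴
The largest gradient is in the 65–72 m interval — the pycnocline.

65–72 m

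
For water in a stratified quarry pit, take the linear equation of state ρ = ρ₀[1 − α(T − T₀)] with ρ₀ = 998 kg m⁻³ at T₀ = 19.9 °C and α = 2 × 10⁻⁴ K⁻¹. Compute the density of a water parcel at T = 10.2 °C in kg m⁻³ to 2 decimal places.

T − T₀ = -9.7 K.
Bracket = 1 − α·(-9.7) = 1 + (1.94 × 10⁻³) = 1.0019400.
ρ = 998 × 1.0019400 = 999.94 kg m⁻³.

999.94 kg m⁻³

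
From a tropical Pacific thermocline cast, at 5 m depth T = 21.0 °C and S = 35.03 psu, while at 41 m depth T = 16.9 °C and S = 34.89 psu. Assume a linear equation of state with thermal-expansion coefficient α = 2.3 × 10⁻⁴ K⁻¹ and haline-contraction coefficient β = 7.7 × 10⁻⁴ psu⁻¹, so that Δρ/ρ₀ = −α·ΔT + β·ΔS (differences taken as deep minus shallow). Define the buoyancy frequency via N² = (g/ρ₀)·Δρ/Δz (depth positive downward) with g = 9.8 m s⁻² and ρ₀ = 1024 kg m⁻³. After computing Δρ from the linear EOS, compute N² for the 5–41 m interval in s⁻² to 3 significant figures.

ΔT = -4.1 K, ΔS = -0.14 psu (deep − shallow).
Δρ/ρ₀ = −αΔT + βΔS = 9.43 × 10⁻⁴ − 1.078 × 10⁻⁴ = 8.352 × 10⁻⁴, so Δρ ≈ 0.8552 kg m⁻³.
N² = (g/ρ₀)·Δρ/Δz = g·(Δρ/ρ₀)/Δz = 9.8 × 8.352 × 10⁻⁴ / 36 = 2.2736 × 10⁻⁴ s⁻² ≈ 2.27 × 10⁻⁴ s⁻².

2.27 × 10⁻⁴ s⁻²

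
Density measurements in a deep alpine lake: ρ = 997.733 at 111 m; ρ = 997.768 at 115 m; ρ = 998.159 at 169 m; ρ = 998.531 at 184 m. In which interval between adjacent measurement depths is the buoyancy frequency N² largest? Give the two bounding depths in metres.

Compute the density gradient over each adjacent pair:
  111–115 m: Δρ/Δz = 0.035/4 = 8.8 × 10⁻³ kg m⁻⁴
  115–169 m: Δρ/Δz = 0.391/54 = 7.2 × 10⁻³ kg m⁻⁴
  169–184 m: Δρ/Δz = 0.372/15 = 0.025 kg m⁻⁴
The largest gradient is in the 169–184 m interval — the pycnocline.

169–184 m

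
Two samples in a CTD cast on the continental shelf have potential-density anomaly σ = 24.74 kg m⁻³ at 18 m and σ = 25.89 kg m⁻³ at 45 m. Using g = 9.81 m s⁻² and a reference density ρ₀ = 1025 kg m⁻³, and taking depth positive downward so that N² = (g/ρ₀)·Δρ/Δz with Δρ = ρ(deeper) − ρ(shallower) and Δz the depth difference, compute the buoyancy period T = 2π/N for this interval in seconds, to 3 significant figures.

311 s

Δρ = 1025.89 − 1024.74 = 1.15 kg m⁻³ over Δz = 45 − 18 = 27 m.
N² = (9.81/1025) × (1.15/27) = 4.0764 × 10⁻⁴ s⁻².
N = √(4.0764 × 10⁻⁴) = 0.020190 rad s⁻¹, so T = 2π/N = 311.20 s ≈ 311 s.
N² > 0, so the interval is statically stable.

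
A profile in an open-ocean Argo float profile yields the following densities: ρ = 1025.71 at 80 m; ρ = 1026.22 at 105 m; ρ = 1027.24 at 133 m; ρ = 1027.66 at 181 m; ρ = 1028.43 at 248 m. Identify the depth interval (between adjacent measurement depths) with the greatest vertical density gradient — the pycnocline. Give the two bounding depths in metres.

105–133 m

Compute the density gradient over each adjacent pair:
  80–105 m: Δρ/Δz = 0.51/25 = 0.020 kg m⁻⁴
  105–133 m: Δρ/Δz = 1.02/28 = 0.036 kg m⁻⁴
  133–181 m: Δρ/Δz = 0.42/48 = 8.7 × 10⁻³ kg m⁻⁴
  181–248 m: Δρ/Δz = 0.77/67 = 0.011 kg m⁻⁴
The largest gradient is in the 105–133 m interval — the pycnocline.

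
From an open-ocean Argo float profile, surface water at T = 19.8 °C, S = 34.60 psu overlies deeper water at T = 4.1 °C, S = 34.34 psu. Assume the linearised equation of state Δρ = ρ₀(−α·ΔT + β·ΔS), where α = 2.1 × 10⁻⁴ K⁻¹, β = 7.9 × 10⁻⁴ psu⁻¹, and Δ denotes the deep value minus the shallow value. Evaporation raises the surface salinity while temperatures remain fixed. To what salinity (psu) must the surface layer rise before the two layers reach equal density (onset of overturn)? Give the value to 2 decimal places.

Neutral buoyancy requires −α(T_deep − T_surf) + β(S_deep − S_surf′) = 0.
S_surf′ = S_deep − (α/β)·ΔT = 34.34 − (2.1 × 10⁻⁴/7.9 × 10⁻⁴)·(-15.7) = 38.5134 psu.
Increase required: 38.5134 − 34.60 = 3.9134 psu.

38.51 psu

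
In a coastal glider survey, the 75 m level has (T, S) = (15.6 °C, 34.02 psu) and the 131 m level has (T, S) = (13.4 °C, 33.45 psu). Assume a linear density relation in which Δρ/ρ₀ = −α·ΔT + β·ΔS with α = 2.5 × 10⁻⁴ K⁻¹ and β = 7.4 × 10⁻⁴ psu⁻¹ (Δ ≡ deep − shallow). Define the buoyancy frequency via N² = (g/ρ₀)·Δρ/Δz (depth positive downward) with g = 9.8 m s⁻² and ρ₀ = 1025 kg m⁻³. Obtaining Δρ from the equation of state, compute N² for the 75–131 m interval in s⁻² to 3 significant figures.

ΔT = -2.2 K, ΔS = -0.57 psu (deep − shallow).
Δρ/ρ₀ = −αΔT + βΔS = 5.50 × 10⁻⁴ − 4.218 × 10⁻⁴ = 1.282 × 10⁻⁴, so Δρ ≈ 0.1314 kg m⁻³.
N² = (g/ρ₀)·Δρ/Δz = g·(Δρ/ρ₀)/Δz = 9.8 × 1.282 × 10⁻⁴ / 56 = 2.2435 × 10⁻⁵ s⁻² ≈ 2.24 × 10⁻⁵ s⁻².

2.24 × 10⁻⁵ s⁻²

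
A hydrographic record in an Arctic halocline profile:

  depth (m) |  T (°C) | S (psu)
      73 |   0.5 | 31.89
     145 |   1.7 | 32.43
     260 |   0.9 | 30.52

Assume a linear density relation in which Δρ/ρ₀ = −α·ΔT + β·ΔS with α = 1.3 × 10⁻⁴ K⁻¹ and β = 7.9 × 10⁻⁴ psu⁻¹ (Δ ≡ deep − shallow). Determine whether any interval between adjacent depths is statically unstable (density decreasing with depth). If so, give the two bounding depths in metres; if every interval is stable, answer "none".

145–260 m

Evaluate Δρ/ρ₀ = −αΔT + βΔS across each adjacent pair:
  73–145 m: −αΔT+βΔS = −(1.3 × 10⁻⁴)(+1.2)+(7.9 × 10⁻⁴)(+0.54) = 2.7 × 10⁻⁴ → stable
  145–260 m: −αΔT+βΔS = −(1.3 × 10⁻⁴)(-0.8)+(7.9 × 10⁻⁴)(-1.91) = -1.4 × 10⁻³ → UNSTABLE
The 145–260 m interval has Δρ < 0: lighter water underlies denser water.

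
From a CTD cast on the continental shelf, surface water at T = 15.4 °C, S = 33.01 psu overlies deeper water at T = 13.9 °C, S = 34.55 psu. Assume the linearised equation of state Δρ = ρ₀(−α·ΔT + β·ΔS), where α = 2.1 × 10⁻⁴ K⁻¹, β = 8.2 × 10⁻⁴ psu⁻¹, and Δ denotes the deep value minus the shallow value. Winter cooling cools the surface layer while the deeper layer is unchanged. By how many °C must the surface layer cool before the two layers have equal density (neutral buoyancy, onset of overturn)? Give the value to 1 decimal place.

Neutral buoyancy requires Δρ = 0, i.e. −α(T_deep − T_surf′) + β(S_deep − S_surf) = 0.
T_surf′ = T_deep − (β/α)·ΔS = 13.9 − (8.2 × 10⁻⁴/2.1 × 10⁻⁴)·(+1.54) = 7.887 °C.
Cooling required: 15.4 − (7.887) = 7.513 °C.

7.5 °C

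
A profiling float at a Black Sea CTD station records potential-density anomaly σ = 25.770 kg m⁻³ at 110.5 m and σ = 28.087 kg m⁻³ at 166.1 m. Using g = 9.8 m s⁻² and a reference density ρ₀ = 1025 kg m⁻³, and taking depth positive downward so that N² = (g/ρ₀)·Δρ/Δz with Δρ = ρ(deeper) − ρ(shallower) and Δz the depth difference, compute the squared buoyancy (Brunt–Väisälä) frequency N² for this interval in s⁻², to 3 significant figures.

3.98 × 10⁻⁴ s⁻²

Δρ = 1028.087 − 1025.770 = 2.317 kg m⁻³ over Δz = 166.1 − 110.5 = 55.6 m.
N² = (9.8/1025) × (2.317/55.6) = 3.9843 × 10⁻⁴ s⁻² ≈ 3.98 × 10⁻⁴ s⁻².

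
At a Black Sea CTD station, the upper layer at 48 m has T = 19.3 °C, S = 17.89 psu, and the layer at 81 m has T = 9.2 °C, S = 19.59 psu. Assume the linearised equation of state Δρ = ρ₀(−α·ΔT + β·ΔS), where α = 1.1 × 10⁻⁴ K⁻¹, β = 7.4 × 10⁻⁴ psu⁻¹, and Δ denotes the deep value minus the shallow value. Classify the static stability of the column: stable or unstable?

ΔT = 9.2 − 19.3 = -10.1 K and ΔS = 19.59 − 17.89 = +1.70 psu (deep − shallow).
−αΔT = 1.111 × 10⁻³; βΔS = 1.258 × 10⁻³; sum Δρ/ρ₀ = 2.369 × 10⁻³.
Δρ/ρ₀ > 0, so Δρ > 0: deeper water is denser → statically stable.

stable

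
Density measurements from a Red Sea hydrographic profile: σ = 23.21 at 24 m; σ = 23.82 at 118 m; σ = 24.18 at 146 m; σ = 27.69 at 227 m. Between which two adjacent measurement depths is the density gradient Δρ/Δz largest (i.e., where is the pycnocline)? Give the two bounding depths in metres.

146–227 m

Compute the density gradient over each adjacent pair:
  24–118 m: Δρ/Δz = 0.61/94 = 6.5 × 10⁻³ kg m⁻⁴
  118–146 m: Δρ/Δz = 0.36/28 = 0.013 kg m⁻⁴
  146–227 m: Δρ/Δz = 3.51/81 = 0.043 kg m⁻⁴
The largest gradient is in the 146–227 m interval — the pycnocline.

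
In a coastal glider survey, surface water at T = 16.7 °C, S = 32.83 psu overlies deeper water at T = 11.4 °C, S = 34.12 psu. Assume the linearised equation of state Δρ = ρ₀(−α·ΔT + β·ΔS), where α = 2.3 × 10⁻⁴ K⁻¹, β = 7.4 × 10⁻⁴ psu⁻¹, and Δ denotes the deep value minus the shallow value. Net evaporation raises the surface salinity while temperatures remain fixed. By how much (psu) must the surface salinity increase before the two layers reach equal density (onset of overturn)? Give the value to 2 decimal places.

Neutral buoyancy requires −α(T_deep − T_surf) + β(S_deep − S_surf′) = 0.
S_surf′ = S_deep − (α/β)·ΔT = 34.12 − (2.3 × 10⁻⁴/7.4 × 10⁻⁴)·(-5.3) = 35.7673 psu.
Increase required: 35.7673 − 32.83 = 2.9373 psu.

2.94 psu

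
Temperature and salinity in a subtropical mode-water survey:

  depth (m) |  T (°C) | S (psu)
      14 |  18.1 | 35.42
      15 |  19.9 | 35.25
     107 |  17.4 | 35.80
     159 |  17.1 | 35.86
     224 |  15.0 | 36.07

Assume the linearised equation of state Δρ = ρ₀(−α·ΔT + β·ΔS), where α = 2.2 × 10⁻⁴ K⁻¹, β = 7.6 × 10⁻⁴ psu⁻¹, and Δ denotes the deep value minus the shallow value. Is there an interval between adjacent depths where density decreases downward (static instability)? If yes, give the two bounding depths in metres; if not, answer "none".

Evaluate Δρ/ρ₀ = −αΔT + βΔS across each adjacent pair:
  14–15 m: −αΔT+βΔS = −(2.2 × 10⁻⁴)(+1.8)+(7.6 × 10⁻⁴)(-0.17) = -5.3 × 10⁻⁴ → UNSTABLE
  15–107 m: −αΔT+βΔS = −(2.2 × 10⁻⁴)(-2.5)+(7.6 × 10⁻⁴)(+0.55) = 9.7 × 10⁻⁴ → stable
  107–159 m: −αΔT+βΔS = −(2.2 × 10⁻⁴)(-0.3)+(7.6 × 10⁻⁴)(+0.06) = 1.1 × 10⁻⁴ → stable
  159–224 m: −αΔT+βΔS = −(2.2 × 10⁻⁴)(-2.1)+(7.6 × 10⁻⁴)(+0.21) = 6.2 × 10⁻⁴ → stable
The 14–15 m interval has Δρ < 0: lighter water underlies denser water.

14–15 m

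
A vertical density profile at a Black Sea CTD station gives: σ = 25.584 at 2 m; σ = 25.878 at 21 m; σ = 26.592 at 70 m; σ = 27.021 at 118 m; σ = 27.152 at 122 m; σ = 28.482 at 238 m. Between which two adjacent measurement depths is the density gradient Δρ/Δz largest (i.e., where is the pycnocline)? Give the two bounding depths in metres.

118–122 m

Compute the density gradient over each adjacent pair:
  2–21 m: Δρ/Δz = 0.294/19 = 0.015 kg m⁻⁴
  21–70 m: Δρ/Δz = 0.714/49 = 0.015 kg m⁻⁴
  70–118 m: Δρ/Δz = 0.429/48 = 8.9 × 10⁻³ kg m⁻⁴
  118–122 m: Δρ/Δz = 0.131/4 = 0.033 kg m⁻⁴
  122–238 m: Δρ/Δz = 1.330/116 = 0.011 kg m⁻⁴
The largest gradient is in the 118–122 m interval — the pycnocline.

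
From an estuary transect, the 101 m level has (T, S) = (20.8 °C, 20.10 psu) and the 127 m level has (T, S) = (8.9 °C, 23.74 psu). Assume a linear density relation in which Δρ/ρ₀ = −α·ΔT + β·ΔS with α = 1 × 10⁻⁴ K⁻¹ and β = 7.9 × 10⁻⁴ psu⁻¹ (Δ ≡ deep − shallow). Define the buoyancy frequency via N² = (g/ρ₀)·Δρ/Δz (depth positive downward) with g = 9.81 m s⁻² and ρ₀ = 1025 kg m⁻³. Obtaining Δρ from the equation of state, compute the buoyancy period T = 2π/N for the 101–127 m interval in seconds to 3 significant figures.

ΔT = -11.9 K, ΔS = +3.64 psu (deep − shallow).
Δρ/ρ₀ = −αΔT + βΔS = 1.19 × 10⁻³ + 2.8756 × 10⁻³ = 4.0656 × 10⁻³, so Δρ ≈ 4.167 kg m⁻³.
N² = (g/ρ₀)·Δρ/Δz = g·(Δρ/ρ₀)/Δz = 9.81 × 4.0656 × 10⁻³ / 26 = 1.5340 × 10⁻³ s⁻².
N = √(1.5340 × 10⁻³) = 0.039166 rad s⁻¹ → T = 2π/N = 160.42 s ≈ 160 s.

160 s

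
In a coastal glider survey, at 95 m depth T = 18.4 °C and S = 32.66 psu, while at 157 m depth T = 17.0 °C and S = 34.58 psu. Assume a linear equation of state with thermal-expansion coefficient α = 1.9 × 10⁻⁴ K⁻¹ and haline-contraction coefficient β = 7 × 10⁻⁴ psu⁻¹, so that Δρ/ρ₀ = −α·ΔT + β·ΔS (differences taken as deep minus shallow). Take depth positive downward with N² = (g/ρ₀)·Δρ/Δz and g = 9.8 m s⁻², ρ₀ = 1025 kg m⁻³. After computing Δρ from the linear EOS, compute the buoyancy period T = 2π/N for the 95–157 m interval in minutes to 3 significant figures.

6.56 min

ΔT = -1.4 K, ΔS = +1.92 psu (deep − shallow).
Δρ/ρ₀ = −αΔT + βΔS = 2.66 × 10⁻⁴ + 1.344 × 10⁻³ = 1.61 × 10⁻³, so Δρ ≈ 1.650 kg m⁻³.
N² = (g/ρ₀)·Δρ/Δz = g·(Δρ/ρ₀)/Δz = 9.8 × 1.61 × 10⁻³ / 62 = 2.5448 × 10⁻⁴ s⁻².
N = √(2.5448 × 10⁻⁴) = 0.015952 rad s⁻¹ → T = 2π/N = 393.88 s = 6.5647 min ≈ 6.56 min.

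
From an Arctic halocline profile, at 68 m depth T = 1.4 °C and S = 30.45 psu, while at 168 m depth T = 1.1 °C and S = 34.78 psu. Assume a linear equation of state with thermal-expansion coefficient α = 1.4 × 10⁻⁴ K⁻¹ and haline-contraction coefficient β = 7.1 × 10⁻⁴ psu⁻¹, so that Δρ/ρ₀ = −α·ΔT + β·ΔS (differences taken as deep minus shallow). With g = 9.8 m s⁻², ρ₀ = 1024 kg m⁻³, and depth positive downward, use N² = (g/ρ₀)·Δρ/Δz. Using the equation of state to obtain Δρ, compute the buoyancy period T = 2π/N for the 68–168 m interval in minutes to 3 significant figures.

5.99 min

ΔT = -0.3 K, ΔS = +4.33 psu (deep − shallow).
Δρ/ρ₀ = −αΔT + βΔS = 4.20 × 10⁻⁵ + 3.0743 × 10⁻³ = 3.1163 × 10⁻³, so Δρ ≈ 3.191 kg m⁻³.
N² = (g/ρ₀)·Δρ/Δz = g·(Δρ/ρ₀)/Δz = 9.8 × 3.1163 × 10⁻³ / 100 = 3.0540 × 10⁻⁴ s⁻².
N = √(3.0540 × 10⁻⁴) = 0.017476 rad s⁻¹ → T = 2π/N = 359.53 s = 5.9922 min ≈ 5.99 min.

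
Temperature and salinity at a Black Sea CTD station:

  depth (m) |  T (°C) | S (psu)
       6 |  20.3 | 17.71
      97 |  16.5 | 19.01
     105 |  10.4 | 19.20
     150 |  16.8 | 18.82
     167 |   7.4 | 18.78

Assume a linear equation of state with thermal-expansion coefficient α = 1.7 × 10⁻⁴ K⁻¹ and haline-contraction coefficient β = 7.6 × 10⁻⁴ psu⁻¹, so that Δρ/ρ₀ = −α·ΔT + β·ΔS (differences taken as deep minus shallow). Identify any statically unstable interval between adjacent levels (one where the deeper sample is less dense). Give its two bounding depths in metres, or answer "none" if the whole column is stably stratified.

105–150 m

Evaluate Δρ/ρ₀ = −αΔT + βΔS across each adjacent pair:
  6–97 m: −αΔT+βΔS = −(1.7 × 10⁻⁴)(-3.8)+(7.6 × 10⁻⁴)(+1.30) = 1.6 × 10⁻³ → stable
  97–105 m: −αΔT+βΔS = −(1.7 × 10⁻⁴)(-6.1)+(7.6 × 10⁻⁴)(+0.19) = 1.2 × 10⁻³ → stable
  105–150 m: −αΔT+βΔS = −(1.7 × 10⁻⁴)(+6.4)+(7.6 × 10⁻⁴)(-0.38) = -1.4 × 10⁻³ → UNSTABLE
  150–167 m: −αΔT+βΔS = −(1.7 × 10⁻⁴)(-9.4)+(7.6 × 10⁻⁴)(-0.04) = 1.6 × 10⁻³ → stable
The 105–150 m interval has Δρ < 0: lighter water underlies denser water.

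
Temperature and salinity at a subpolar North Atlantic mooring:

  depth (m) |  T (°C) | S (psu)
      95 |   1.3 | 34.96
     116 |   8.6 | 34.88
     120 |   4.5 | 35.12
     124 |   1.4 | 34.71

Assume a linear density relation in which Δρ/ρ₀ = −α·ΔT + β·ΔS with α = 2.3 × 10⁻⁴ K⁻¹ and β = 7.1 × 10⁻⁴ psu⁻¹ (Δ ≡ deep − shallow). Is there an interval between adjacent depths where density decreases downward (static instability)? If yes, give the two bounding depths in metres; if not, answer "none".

95–116 m

Evaluate Δρ/ρ₀ = −αΔT + βΔS across each adjacent pair:
  95–116 m: −αΔT+βΔS = −(2.3 × 10⁻⁴)(+7.3)+(7.1 × 10⁻⁴)(-0.08) = -1.7 × 10⁻³ → UNSTABLE
  116–120 m: −αΔT+βΔS = −(2.3 × 10⁻⁴)(-4.1)+(7.1 × 10⁻⁴)(+0.24) = 1.1 × 10⁻³ → stable
  120–124 m: −αΔT+βΔS = −(2.3 × 10⁻⁴)(-3.1)+(7.1 × 10⁻⁴)(-0.41) = 4.2 × 10⁻⁴ → stable
The 95–116 m interval has Δρ < 0: lighter water underlies denser water.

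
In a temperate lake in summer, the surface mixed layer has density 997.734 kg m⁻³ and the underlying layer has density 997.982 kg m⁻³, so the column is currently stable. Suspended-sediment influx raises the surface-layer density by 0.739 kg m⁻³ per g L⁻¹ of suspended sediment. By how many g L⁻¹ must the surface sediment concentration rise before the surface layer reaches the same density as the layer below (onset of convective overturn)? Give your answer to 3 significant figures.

Density deficit of the surface layer: 997.982 − 997.734 = 0.248 kg m⁻³.
Required change = 0.248 / 0.739 = 0.336 g L⁻¹.

0.336 g L⁻¹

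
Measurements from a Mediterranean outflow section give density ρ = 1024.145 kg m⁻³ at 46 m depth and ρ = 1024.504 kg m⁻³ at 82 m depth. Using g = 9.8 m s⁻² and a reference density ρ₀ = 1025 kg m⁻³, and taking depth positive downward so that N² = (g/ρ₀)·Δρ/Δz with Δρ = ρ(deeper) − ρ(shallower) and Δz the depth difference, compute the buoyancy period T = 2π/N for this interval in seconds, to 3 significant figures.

643 s

Δρ = 1024.504 − 1024.145 = 0.359 kg m⁻³ over Δz = 82 − 46 = 36 m.
N² = (9.8/1025) × (0.359/36) = 9.5344 × 10⁻⁵ s⁻².
N = √(9.5344 × 10⁻⁵) = 9.7644 × 10⁻³ rad s⁻¹, so T = 2π/N = 643.48 s ≈ 643 s.
A positive N² confirms static stability across the interval.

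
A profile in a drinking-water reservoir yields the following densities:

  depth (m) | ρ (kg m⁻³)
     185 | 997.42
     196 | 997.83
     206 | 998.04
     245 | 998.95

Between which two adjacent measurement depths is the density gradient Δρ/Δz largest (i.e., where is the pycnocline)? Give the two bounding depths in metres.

Compute the density gradient over each adjacent pair:
  185–196 m: Δρ/Δz = 0.41/11 = 0.037 kg m⁻⁴
  196–206 m: Δρ/Δz = 0.21/10 = 0.021 kg m⁻⁴
  206–245 m: Δρ/Δz = 0.91/39 = 0.023 kg m⁻⁴
The largest gradient is in the 185–196 m interval — the pycnocline.

185–196 m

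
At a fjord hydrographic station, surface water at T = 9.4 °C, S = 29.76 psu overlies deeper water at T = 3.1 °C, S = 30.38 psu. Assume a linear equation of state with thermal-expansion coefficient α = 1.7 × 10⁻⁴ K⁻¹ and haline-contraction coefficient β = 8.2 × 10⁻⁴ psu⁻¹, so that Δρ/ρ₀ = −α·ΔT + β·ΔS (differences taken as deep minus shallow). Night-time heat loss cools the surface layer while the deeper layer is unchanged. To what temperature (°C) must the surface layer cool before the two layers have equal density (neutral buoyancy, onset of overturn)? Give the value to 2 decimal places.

Neutral buoyancy requires Δρ = 0, i.e. −α(T_deep − T_surf′) + β(S_deep − S_surf) = 0.
T_surf′ = T_deep − (β/α)·ΔS = 3.1 − (8.2 × 10⁻⁴/1.7 × 10⁻⁴)·(+0.62) = 0.1094 °C.
Cooling required: 9.4 − (0.1094) = 9.2906 °C.

0.11 °C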